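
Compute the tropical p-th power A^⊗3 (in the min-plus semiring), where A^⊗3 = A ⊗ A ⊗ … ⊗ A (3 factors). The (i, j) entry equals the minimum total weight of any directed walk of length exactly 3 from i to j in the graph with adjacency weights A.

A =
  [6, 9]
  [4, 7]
A^⊗3 =
  [18, 21]
  [16, 19]

Each entry (A^⊗3)_ij equals the minimum over all length-3 walks i = v_0 → v_1 → … → v_3 = j of Σ_t A[v_t][v_{t+1}]. For example, for (i, j) = (0, 1) we minimise over 4 possible intermediate vertex sequences; the minimum is 21, attained along the walk 0 → 0 → 0 → 1.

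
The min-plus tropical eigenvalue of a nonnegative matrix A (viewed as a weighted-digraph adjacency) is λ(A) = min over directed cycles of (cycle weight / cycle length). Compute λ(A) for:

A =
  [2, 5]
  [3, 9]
λ(A) = 2

Enumerate directed cycles and compute their means (weight / length). Sample:
  cycle 0 → 0: weight = 2, length = 1, mean = 2/1 ≈ 2.000
  cycle 1 → 1: weight = 9, length = 1, mean = 9/1 ≈ 9.000
  cycle 0 → 1 → 0: weight = 8, length = 2, mean = 8/2 ≈ 4.000
  cycle 1 → 0 → 1: weight = 8, length = 2, mean = 8/2 ≈ 4.000
Minimum mean = 2.000, attained e.g. along the cycle 0 → 0 with weight 2 and length 1. So λ(A) = 2/1 = 2.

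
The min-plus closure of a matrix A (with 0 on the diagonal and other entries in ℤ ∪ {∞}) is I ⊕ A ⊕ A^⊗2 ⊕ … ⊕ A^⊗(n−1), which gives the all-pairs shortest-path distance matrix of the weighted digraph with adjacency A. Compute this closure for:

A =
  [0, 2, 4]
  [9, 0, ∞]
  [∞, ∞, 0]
Closure =
  [0, 2, 4]
  [9, 0, 13]
  [∞, ∞, 0]

This is the Floyd-Warshall all-pairs shortest-path computation. For each intermediate vertex k = 0, 1, …, 2, update dist[i][j] ← min(dist[i][j], dist[i][k] + dist[k][j]). The final matrix gives, for each (i, j), the minimum total weight of any directed path from i to j (possibly empty when i = j).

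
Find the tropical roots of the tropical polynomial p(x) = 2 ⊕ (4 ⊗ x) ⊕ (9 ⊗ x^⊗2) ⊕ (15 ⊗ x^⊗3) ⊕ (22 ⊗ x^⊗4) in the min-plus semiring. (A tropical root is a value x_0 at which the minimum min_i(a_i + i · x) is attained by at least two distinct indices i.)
Roots: {-7, -6, -5, -2}

Each tropical root is a break point of the lower envelope of the lines y = a_i + i · x (there are 5 lines, with slopes 0, 1, ..., 4). Only the lines that attain the minimum somewhere contribute to roots; other lines are dominated. Here the surviving (envelope) indices are i = 4, i = 3, i = 2, i = 1, i = 0.
Intersections between consecutive envelope lines give the roots: for adjacent envelope indices i < j the intersection is x = (a_i − a_j) / (j − i). Reading off the sorted break points: {-7, -6, -5, -2}.
Verification: at each break x_0, at least two indices attain the minimum of min_i(a_i + i · x_0).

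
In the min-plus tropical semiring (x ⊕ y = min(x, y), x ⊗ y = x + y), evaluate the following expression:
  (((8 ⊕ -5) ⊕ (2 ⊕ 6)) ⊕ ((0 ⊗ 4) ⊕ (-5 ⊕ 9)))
(((8 ⊕ -5) ⊕ (2 ⊕ 6)) ⊕ ((0 ⊗ 4) ⊕ (-5 ⊕ 9))) = -5

Expand innermost to outermost. Recall ⊕ takes the minimum of its arguments and ⊗ takes their sum. Working out the expression (((8 ⊕ -5) ⊕ (2 ⊕ 6)) ⊕ ((0 ⊗ 4) ⊕ (-5 ⊕ 9))) gives -5.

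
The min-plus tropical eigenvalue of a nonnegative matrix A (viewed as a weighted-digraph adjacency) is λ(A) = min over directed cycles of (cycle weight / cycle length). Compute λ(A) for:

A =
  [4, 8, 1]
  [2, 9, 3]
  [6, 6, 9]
λ(A) = 3

Enumerate directed cycles and compute their means (weight / length). Sample:
  cycle 0 → 0: weight = 4, length = 1, mean = 4/1 ≈ 4.000
  cycle 1 → 1: weight = 9, length = 1, mean = 9/1 ≈ 9.000
  cycle 2 → 2: weight = 9, length = 1, mean = 9/1 ≈ 9.000
  cycle 0 → 1 → 0: weight = 10, length = 2, mean = 10/2 ≈ 5.000
  cycle 0 → 2 → 0: weight = 7, length = 2, mean = 7/2 ≈ 3.500
  cycle 1 → 0 → 1: weight = 10, length = 2, mean = 10/2 ≈ 5.000
Minimum mean = 3.000, attained e.g. along the cycle 0 → 2 → 1 → 0 with weight 9 and length 3. So λ(A) = 9/3 = 3.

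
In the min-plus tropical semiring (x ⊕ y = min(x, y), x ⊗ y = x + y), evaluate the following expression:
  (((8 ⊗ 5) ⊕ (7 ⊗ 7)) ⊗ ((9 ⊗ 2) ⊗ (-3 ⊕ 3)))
(((8 ⊗ 5) ⊕ (7 ⊗ 7)) ⊗ ((9 ⊗ 2) ⊗ (-3 ⊕ 3))) = 21

Expand innermost to outermost. Recall ⊕ takes the minimum of its arguments and ⊗ takes their sum. Working out the expression (((8 ⊗ 5) ⊕ (7 ⊗ 7)) ⊗ ((9 ⊗ 2) ⊗ (-3 ⊕ 3))) gives 21.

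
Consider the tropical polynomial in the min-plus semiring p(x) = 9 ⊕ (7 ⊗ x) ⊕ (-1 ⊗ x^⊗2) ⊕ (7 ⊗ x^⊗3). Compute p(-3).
p(-3) = -7

A tropical monomial a ⊗ x^⊗i evaluates to a + i · x. Evaluating each term at x = -3:
  Term 0 contributes 9 + 0 · -3 = 9
  Term 1 contributes 7 + 1 · -3 = 4
  Term 2 contributes -1 + 2 · -3 = -7
  Term 3 contributes 7 + 3 · -3 = -2
p(-3) = ⊕ of these = min[9, 4, -7, -2] = -7.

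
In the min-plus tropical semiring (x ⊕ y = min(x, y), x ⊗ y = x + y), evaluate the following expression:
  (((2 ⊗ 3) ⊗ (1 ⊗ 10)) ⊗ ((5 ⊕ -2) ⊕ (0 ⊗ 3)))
(((2 ⊗ 3) ⊗ (1 ⊗ 10)) ⊗ ((5 ⊕ -2) ⊕ (0 ⊗ 3))) = 14

Expand innermost to outermost. Recall ⊕ takes the minimum of its arguments and ⊗ takes their sum. Working out the expression (((2 ⊗ 3) ⊗ (1 ⊗ 10)) ⊗ ((5 ⊕ -2) ⊕ (0 ⊗ 3))) gives 14.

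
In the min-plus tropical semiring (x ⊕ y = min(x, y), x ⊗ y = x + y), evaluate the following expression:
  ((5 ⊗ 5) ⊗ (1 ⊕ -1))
((5 ⊗ 5) ⊗ (1 ⊕ -1)) = 9

Expand innermost to outermost. Recall ⊕ takes the minimum of its arguments and ⊗ takes their sum. Working out the expression ((5 ⊗ 5) ⊗ (1 ⊕ -1)) gives 9.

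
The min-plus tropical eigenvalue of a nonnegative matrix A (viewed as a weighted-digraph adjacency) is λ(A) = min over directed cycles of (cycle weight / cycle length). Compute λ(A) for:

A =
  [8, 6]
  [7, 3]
λ(A) = 3

Enumerate directed cycles and compute their means (weight / length). Sample:
  cycle 0 → 0: weight = 8, length = 1, mean = 8/1 ≈ 8.000
  cycle 1 → 1: weight = 3, length = 1, mean = 3/1 ≈ 3.000
  cycle 0 → 1 → 0: weight = 13, length = 2, mean = 13/2 ≈ 6.500
  cycle 1 → 0 → 1: weight = 13, length = 2, mean = 13/2 ≈ 6.500
Minimum mean = 3.000, attained e.g. along the cycle 1 → 1 with weight 3 and length 1. So λ(A) = 3/1 = 3.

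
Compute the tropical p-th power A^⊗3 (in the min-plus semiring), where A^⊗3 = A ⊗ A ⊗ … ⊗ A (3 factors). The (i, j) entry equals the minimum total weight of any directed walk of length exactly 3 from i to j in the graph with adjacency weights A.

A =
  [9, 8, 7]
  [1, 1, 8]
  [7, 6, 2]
A^⊗3 =
  [10, 10, 11]
  [3, 3, 9]
  [8, 8, 6]

Each entry (A^⊗3)_ij equals the minimum over all length-3 walks i = v_0 → v_1 → … → v_3 = j of Σ_t A[v_t][v_{t+1}]. For example, for (i, j) = (0, 2) we minimise over 9 possible intermediate vertex sequences; the minimum is 11, attained along the walk 0 → 2 → 2 → 2.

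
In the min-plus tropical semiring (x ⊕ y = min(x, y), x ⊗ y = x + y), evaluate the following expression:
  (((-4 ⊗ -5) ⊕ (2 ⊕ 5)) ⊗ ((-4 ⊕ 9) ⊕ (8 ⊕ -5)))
(((-4 ⊗ -5) ⊕ (2 ⊕ 5)) ⊗ ((-4 ⊕ 9) ⊕ (8 ⊕ -5))) = -14

Expand innermost to outermost. Recall ⊕ takes the minimum of its arguments and ⊗ takes their sum. Working out the expression (((-4 ⊗ -5) ⊕ (2 ⊕ 5)) ⊗ ((-4 ⊕ 9) ⊕ (8 ⊕ -5))) gives -14.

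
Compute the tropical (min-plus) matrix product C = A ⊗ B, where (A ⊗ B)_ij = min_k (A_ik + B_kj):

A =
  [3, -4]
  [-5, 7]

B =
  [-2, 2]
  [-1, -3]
A ⊗ B =
  [-5, -7]
  [-7, -3]

Apply the min-plus product entry-by-entry:
  C[0][0] = min over k of (A[0][0] + B[0][0] = 3 + -2 = 1, A[0][1] + B[1][0] = -4 + -1 = -5) = -5 (attained at k = 1)
  C[0][1] = min over k of (A[0][0] + B[0][1] = 3 + 2 = 5, A[0][1] + B[1][1] = -4 + -3 = -7) = -7 (attained at k = 1)
  C[1][0] = min over k of (A[1][0] + B[0][0] = -5 + -2 = -7, A[1][1] + B[1][0] = 7 + -1 = 6) = -7 (attained at k = 0)
  C[1][1] = min over k of (A[1][0] + B[0][1] = -5 + 2 = -3, A[1][1] + B[1][1] = 7 + -3 = 4) = -3 (attained at k = 0)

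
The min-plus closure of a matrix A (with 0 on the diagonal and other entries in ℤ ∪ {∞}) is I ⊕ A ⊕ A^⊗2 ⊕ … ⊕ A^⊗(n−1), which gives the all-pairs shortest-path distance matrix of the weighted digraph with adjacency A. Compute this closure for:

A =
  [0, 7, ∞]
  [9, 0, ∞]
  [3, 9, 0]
Closure =
  [0, 7, ∞]
  [9, 0, ∞]
  [3, 9, 0]

This is the Floyd-Warshall all-pairs shortest-path computation. For each intermediate vertex k = 0, 1, …, 2, update dist[i][j] ← min(dist[i][j], dist[i][k] + dist[k][j]). The final matrix gives, for each (i, j), the minimum total weight of any directed path from i to j (possibly empty when i = j).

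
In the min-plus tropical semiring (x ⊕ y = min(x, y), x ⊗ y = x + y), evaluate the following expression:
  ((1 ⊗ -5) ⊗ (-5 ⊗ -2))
((1 ⊗ -5) ⊗ (-5 ⊗ -2)) = -11

Expand innermost to outermost. Recall ⊕ takes the minimum of its arguments and ⊗ takes their sum. Working out the expression ((1 ⊗ -5) ⊗ (-5 ⊗ -2)) gives -11.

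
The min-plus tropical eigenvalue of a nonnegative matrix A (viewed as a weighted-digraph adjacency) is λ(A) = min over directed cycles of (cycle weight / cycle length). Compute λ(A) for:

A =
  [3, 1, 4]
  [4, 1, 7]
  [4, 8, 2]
λ(A) = 1

Enumerate directed cycles and compute their means (weight / length). Sample:
  cycle 0 → 0: weight = 3, length = 1, mean = 3/1 ≈ 3.000
  cycle 1 → 1: weight = 1, length = 1, mean = 1/1 ≈ 1.000
  cycle 2 → 2: weight = 2, length = 1, mean = 2/1 ≈ 2.000
  cycle 0 → 1 → 0: weight = 5, length = 2, mean = 5/2 ≈ 2.500
  cycle 0 → 2 → 0: weight = 8, length = 2, mean = 8/2 ≈ 4.000
  cycle 1 → 0 → 1: weight = 5, length = 2, mean = 5/2 ≈ 2.500
Minimum mean = 1.000, attained e.g. along the cycle 1 → 1 with weight 1 and length 1. So λ(A) = 1/1 = 1.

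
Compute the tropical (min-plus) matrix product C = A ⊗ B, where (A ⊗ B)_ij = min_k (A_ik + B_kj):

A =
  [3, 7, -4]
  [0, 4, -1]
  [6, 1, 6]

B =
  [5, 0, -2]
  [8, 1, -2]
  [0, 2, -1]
A ⊗ B =
  [-4, -2, -5]
  [-1, 0, -2]
  [6, 2, -1]

Apply the min-plus product entry-by-entry:
  C[0][0] = min over k of (A[0][0] + B[0][0] = 3 + 5 = 8, A[0][1] + B[1][0] = 7 + 8 = 15, A[0][2] + B[2][0] = -4 + 0 = -4) = -4 (attained at k = 2)
  C[0][1] = min over k of (A[0][0] + B[0][1] = 3 + 0 = 3, A[0][1] + B[1][1] = 7 + 1 = 8, A[0][2] + B[2][1] = -4 + 2 = -2) = -2 (attained at k = 2)
  C[0][2] = min over k of (A[0][0] + B[0][2] = 3 + -2 = 1, A[0][1] + B[1][2] = 7 + -2 = 5, A[0][2] + B[2][2] = -4 + -1 = -5) = -5 (attained at k = 2)
  C[1][0] = min over k of (A[1][0] + B[0][0] = 0 + 5 = 5, A[1][1] + B[1][0] = 4 + 8 = 12, A[1][2] + B[2][0] = -1 + 0 = -1) = -1 (attained at k = 2)
  C[1][1] = min over k of (A[1][0] + B[0][1] = 0 + 0 = 0, A[1][1] + B[1][1] = 4 + 1 = 5, A[1][2] + B[2][1] = -1 + 2 = 1) = 0 (attained at k = 0)
  C[1][2] = min over k of (A[1][0] + B[0][2] = 0 + -2 = -2, A[1][1] + B[1][2] = 4 + -2 = 2, A[1][2] + B[2][2] = -1 + -1 = -2) = -2 (attained at k = 0)
  C[2][0] = min over k of (A[2][0] + B[0][0] = 6 + 5 = 11, A[2][1] + B[1][0] = 1 + 8 = 9, A[2][2] + B[2][0] = 6 + 0 = 6) = 6 (attained at k = 2)
  C[2][1] = min over k of (A[2][0] + B[0][1] = 6 + 0 = 6, A[2][1] + B[1][1] = 1 + 1 = 2, A[2][2] + B[2][1] = 6 + 2 = 8) = 2 (attained at k = 1)
  C[2][2] = min over k of (A[2][0] + B[0][2] = 6 + -2 = 4, A[2][1] + B[1][2] = 1 + -2 = -1, A[2][2] + B[2][2] = 6 + -1 = 5) = -1 (attained at k = 1)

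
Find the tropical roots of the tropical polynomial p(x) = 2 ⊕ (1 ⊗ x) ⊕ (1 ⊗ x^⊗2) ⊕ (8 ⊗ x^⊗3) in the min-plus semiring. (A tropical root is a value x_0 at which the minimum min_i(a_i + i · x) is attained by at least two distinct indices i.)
Roots: {-7, 0, 1}

Each tropical root is a break point of the lower envelope of the lines y = a_i + i · x (there are 4 lines, with slopes 0, 1, ..., 3). Only the lines that attain the minimum somewhere contribute to roots; other lines are dominated. Here the surviving (envelope) indices are i = 3, i = 2, i = 1, i = 0.
Intersections between consecutive envelope lines give the roots: for adjacent envelope indices i < j the intersection is x = (a_i − a_j) / (j − i). Reading off the sorted break points: {-7, 0, 1}.
Verification: at each break x_0, at least two indices attain the minimum of min_i(a_i + i · x_0).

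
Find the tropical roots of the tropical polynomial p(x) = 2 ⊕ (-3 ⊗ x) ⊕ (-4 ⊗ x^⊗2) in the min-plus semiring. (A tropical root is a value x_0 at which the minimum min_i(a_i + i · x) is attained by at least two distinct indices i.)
Roots: {1, 5}

Each tropical root is a break point of the lower envelope of the lines y = a_i + i · x (there are 3 lines, with slopes 0, 1, ..., 2). Only the lines that attain the minimum somewhere contribute to roots; other lines are dominated. Here the surviving (envelope) indices are i = 2, i = 1, i = 0.
Intersections between consecutive envelope lines give the roots: for adjacent envelope indices i < j the intersection is x = (a_i − a_j) / (j − i). Reading off the sorted break points: {1, 5}.
Verification: at each break x_0, at least two indices attain the minimum of min_i(a_i + i · x_0).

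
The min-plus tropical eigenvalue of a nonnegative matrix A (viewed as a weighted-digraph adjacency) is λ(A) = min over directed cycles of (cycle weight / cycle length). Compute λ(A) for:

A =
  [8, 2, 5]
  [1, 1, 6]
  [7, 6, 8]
λ(A) = 1

Enumerate directed cycles and compute their means (weight / length). Sample:
  cycle 0 → 0: weight = 8, length = 1, mean = 8/1 ≈ 8.000
  cycle 1 → 1: weight = 1, length = 1, mean = 1/1 ≈ 1.000
  cycle 2 → 2: weight = 8, length = 1, mean = 8/1 ≈ 8.000
  cycle 0 → 1 → 0: weight = 3, length = 2, mean = 3/2 ≈ 1.500
  cycle 0 → 2 → 0: weight = 12, length = 2, mean = 12/2 ≈ 6.000
  cycle 1 → 0 → 1: weight = 3, length = 2, mean = 3/2 ≈ 1.500
Minimum mean = 1.000, attained e.g. along the cycle 1 → 1 with weight 1 and length 1. So λ(A) = 1/1 = 1.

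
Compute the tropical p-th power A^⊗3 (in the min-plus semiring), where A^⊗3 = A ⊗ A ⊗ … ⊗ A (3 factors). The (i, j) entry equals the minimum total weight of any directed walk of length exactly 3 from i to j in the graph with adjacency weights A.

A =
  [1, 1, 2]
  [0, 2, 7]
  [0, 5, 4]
A^⊗3 =
  [2, 2, 3]
  [1, 2, 3]
  [1, 2, 3]

Each entry (A^⊗3)_ij equals the minimum over all length-3 walks i = v_0 → v_1 → … → v_3 = j of Σ_t A[v_t][v_{t+1}]. For example, for (i, j) = (0, 2) we minimise over 9 possible intermediate vertex sequences; the minimum is 3, attained along the walk 0 → 1 → 0 → 2.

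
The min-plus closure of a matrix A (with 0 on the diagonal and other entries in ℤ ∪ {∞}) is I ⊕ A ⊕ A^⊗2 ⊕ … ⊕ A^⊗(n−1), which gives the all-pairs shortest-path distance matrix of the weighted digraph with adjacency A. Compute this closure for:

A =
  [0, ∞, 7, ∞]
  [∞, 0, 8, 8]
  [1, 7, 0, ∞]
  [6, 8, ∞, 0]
Closure =
  [0, 14, 7, 22]
  [9, 0, 8, 8]
  [1, 7, 0, 15]
  [6, 8, 13, 0]

This is the Floyd-Warshall all-pairs shortest-path computation. For each intermediate vertex k = 0, 1, …, 3, update dist[i][j] ← min(dist[i][j], dist[i][k] + dist[k][j]). The final matrix gives, for each (i, j), the minimum total weight of any directed path from i to j (possibly empty when i = j).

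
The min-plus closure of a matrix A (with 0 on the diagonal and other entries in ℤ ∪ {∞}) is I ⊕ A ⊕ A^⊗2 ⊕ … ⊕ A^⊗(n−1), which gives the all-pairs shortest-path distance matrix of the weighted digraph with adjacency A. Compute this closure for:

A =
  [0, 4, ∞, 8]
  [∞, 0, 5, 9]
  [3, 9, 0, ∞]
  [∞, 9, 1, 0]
Closure =
  [0, 4, 9, 8]
  [8, 0, 5, 9]
  [3, 7, 0, 11]
  [4, 8, 1, 0]

This is the Floyd-Warshall all-pairs shortest-path computation. For each intermediate vertex k = 0, 1, …, 3, update dist[i][j] ← min(dist[i][j], dist[i][k] + dist[k][j]). The final matrix gives, for each (i, j), the minimum total weight of any directed path from i to j (possibly empty when i = j).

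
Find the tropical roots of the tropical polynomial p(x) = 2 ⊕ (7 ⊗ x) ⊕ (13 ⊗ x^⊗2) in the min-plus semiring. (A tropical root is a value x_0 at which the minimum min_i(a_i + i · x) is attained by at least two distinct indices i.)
Roots: {-6, -5}

Each tropical root is a break point of the lower envelope of the lines y = a_i + i · x (there are 3 lines, with slopes 0, 1, ..., 2). Only the lines that attain the minimum somewhere contribute to roots; other lines are dominated. Here the surviving (envelope) indices are i = 2, i = 1, i = 0.
Intersections between consecutive envelope lines give the roots: for adjacent envelope indices i < j the intersection is x = (a_i − a_j) / (j − i). Reading off the sorted break points: {-6, -5}.
Verification: at each break x_0, at least two indices attain the minimum of min_i(a_i + i · x_0).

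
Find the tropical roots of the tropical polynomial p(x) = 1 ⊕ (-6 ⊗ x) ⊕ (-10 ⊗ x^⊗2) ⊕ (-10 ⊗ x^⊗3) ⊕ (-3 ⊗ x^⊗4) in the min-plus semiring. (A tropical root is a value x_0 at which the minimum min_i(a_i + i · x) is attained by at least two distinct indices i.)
Roots: {-7, 0, 4, 7}

Each tropical root is a break point of the lower envelope of the lines y = a_i + i · x (there are 5 lines, with slopes 0, 1, ..., 4). Only the lines that attain the minimum somewhere contribute to roots; other lines are dominated. Here the surviving (envelope) indices are i = 4, i = 3, i = 2, i = 1, i = 0.
Intersections between consecutive envelope lines give the roots: for adjacent envelope indices i < j the intersection is x = (a_i − a_j) / (j − i). Reading off the sorted break points: {-7, 0, 4, 7}.
Verification: at each break x_0, at least two indices attain the minimum of min_i(a_i + i · x_0).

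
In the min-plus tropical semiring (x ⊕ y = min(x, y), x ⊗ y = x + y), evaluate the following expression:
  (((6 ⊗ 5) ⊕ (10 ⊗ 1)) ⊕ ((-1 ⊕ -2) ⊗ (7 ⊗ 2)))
(((6 ⊗ 5) ⊕ (10 ⊗ 1)) ⊕ ((-1 ⊕ -2) ⊗ (7 ⊗ 2))) = 7

Expand innermost to outermost. Recall ⊕ takes the minimum of its arguments and ⊗ takes their sum. Working out the expression (((6 ⊗ 5) ⊕ (10 ⊗ 1)) ⊕ ((-1 ⊕ -2) ⊗ (7 ⊗ 2))) gives 7.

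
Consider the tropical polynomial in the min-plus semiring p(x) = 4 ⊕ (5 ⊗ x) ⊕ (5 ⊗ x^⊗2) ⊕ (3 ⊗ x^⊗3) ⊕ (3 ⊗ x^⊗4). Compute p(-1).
p(-1) = -1

A tropical monomial a ⊗ x^⊗i evaluates to a + i · x. Evaluating each term at x = -1:
  Term 0 contributes 4 + 0 · -1 = 4
  Term 1 contributes 5 + 1 · -1 = 4
  Term 2 contributes 5 + 2 · -1 = 3
  Term 3 contributes 3 + 3 · -1 = 0
  Term 4 contributes 3 + 4 · -1 = -1
p(-1) = ⊕ of these = min[4, 4, 3, 0, -1] = -1.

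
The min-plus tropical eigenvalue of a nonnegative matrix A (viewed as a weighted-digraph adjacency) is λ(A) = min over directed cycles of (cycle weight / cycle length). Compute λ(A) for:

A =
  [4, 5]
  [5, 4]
λ(A) = 4

Enumerate directed cycles and compute their means (weight / length). Sample:
  cycle 0 → 0: weight = 4, length = 1, mean = 4/1 ≈ 4.000
  cycle 1 → 1: weight = 4, length = 1, mean = 4/1 ≈ 4.000
  cycle 0 → 1 → 0: weight = 10, length = 2, mean = 10/2 ≈ 5.000
  cycle 1 → 0 → 1: weight = 10, length = 2, mean = 10/2 ≈ 5.000
Minimum mean = 4.000, attained e.g. along the cycle 0 → 0 with weight 4 and length 1. So λ(A) = 4/1 = 4.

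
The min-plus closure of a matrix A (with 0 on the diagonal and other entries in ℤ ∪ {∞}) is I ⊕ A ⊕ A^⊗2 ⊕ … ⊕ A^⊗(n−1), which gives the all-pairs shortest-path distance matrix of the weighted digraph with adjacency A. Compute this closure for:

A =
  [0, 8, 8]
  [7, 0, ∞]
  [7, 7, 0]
Closure =
  [0, 8, 8]
  [7, 0, 15]
  [7, 7, 0]

This is the Floyd-Warshall all-pairs shortest-path computation. For each intermediate vertex k = 0, 1, …, 2, update dist[i][j] ← min(dist[i][j], dist[i][k] + dist[k][j]). The final matrix gives, for each (i, j), the minimum total weight of any directed path from i to j (possibly empty when i = j).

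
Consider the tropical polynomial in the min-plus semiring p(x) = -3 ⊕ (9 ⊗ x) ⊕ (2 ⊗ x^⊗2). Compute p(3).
p(3) = -3

A tropical monomial a ⊗ x^⊗i evaluates to a + i · x. Evaluating each term at x = 3:
  Term 0 contributes -3 + 0 · 3 = -3
  Term 1 contributes 9 + 1 · 3 = 12
  Term 2 contributes 2 + 2 · 3 = 8
p(3) = ⊕ of these = min[-3, 12, 8] = -3.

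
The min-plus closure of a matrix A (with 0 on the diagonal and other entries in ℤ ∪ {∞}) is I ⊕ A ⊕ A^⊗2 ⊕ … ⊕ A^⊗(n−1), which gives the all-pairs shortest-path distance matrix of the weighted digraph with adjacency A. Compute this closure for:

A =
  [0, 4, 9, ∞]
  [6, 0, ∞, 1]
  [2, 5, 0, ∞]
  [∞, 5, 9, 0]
Closure =
  [0, 4, 9, 5]
  [6, 0, 10, 1]
  [2, 5, 0, 6]
  [11, 5, 9, 0]

This is the Floyd-Warshall all-pairs shortest-path computation. For each intermediate vertex k = 0, 1, …, 3, update dist[i][j] ← min(dist[i][j], dist[i][k] + dist[k][j]). The final matrix gives, for each (i, j), the minimum total weight of any directed path from i to j (possibly empty when i = j).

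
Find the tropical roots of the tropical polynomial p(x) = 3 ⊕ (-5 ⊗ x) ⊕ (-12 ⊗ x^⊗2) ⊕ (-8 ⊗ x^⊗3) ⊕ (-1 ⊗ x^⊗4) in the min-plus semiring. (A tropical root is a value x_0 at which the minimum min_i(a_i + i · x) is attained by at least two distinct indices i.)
Roots: {-7, -4, 7, 8}

Each tropical root is a break point of the lower envelope of the lines y = a_i + i · x (there are 5 lines, with slopes 0, 1, ..., 4). Only the lines that attain the minimum somewhere contribute to roots; other lines are dominated. Here the surviving (envelope) indices are i = 4, i = 3, i = 2, i = 1, i = 0.
Intersections between consecutive envelope lines give the roots: for adjacent envelope indices i < j the intersection is x = (a_i − a_j) / (j − i). Reading off the sorted break points: {-7, -4, 7, 8}.
Verification: at each break x_0, at least two indices attain the minimum of min_i(a_i + i · x_0).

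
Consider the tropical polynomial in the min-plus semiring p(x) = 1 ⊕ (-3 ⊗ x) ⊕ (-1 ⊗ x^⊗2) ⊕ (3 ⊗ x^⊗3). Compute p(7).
p(7) = 1

A tropical monomial a ⊗ x^⊗i evaluates to a + i · x. Evaluating each term at x = 7:
  Term 0 contributes 1 + 0 · 7 = 1
  Term 1 contributes -3 + 1 · 7 = 4
  Term 2 contributes -1 + 2 · 7 = 13
  Term 3 contributes 3 + 3 · 7 = 24
p(7) = ⊕ of these = min[1, 4, 13, 24] = 1.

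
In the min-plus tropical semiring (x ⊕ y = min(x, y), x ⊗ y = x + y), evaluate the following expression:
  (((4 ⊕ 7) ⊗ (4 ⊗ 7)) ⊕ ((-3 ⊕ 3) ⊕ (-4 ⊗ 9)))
(((4 ⊕ 7) ⊗ (4 ⊗ 7)) ⊕ ((-3 ⊕ 3) ⊕ (-4 ⊗ 9))) = -3

Expand innermost to outermost. Recall ⊕ takes the minimum of its arguments and ⊗ takes their sum. Working out the expression (((4 ⊕ 7) ⊗ (4 ⊗ 7)) ⊕ ((-3 ⊕ 3) ⊕ (-4 ⊗ 9))) gives -3.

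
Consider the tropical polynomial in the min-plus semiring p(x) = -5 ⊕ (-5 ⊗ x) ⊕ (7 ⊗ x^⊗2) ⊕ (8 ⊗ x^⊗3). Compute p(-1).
p(-1) = -6

A tropical monomial a ⊗ x^⊗i evaluates to a + i · x. Evaluating each term at x = -1:
  Term 0 contributes -5 + 0 · -1 = -5
  Term 1 contributes -5 + 1 · -1 = -6
  Term 2 contributes 7 + 2 · -1 = 5
  Term 3 contributes 8 + 3 · -1 = 5
p(-1) = ⊕ of these = min[-5, -6, 5, 5] = -6.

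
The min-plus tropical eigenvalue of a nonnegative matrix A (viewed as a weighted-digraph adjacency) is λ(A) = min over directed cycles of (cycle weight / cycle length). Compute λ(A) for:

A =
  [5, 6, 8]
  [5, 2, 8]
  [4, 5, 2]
λ(A) = 2

Enumerate directed cycles and compute their means (weight / length). Sample:
  cycle 0 → 0: weight = 5, length = 1, mean = 5/1 ≈ 5.000
  cycle 1 → 1: weight = 2, length = 1, mean = 2/1 ≈ 2.000
  cycle 2 → 2: weight = 2, length = 1, mean = 2/1 ≈ 2.000
  cycle 0 → 1 → 0: weight = 11, length = 2, mean = 11/2 ≈ 5.500
  cycle 0 → 2 → 0: weight = 12, length = 2, mean = 12/2 ≈ 6.000
  cycle 1 → 0 → 1: weight = 11, length = 2, mean = 11/2 ≈ 5.500
Minimum mean = 2.000, attained e.g. along the cycle 1 → 1 with weight 2 and length 1. So λ(A) = 2/1 = 2.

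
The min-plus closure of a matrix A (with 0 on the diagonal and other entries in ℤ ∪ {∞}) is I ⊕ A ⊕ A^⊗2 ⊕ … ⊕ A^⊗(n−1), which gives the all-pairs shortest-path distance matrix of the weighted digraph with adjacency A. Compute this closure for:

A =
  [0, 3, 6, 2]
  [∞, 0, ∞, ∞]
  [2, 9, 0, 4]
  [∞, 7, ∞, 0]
Closure =
  [0, 3, 6, 2]
  [∞, 0, ∞, ∞]
  [2, 5, 0, 4]
  [∞, 7, ∞, 0]

This is the Floyd-Warshall all-pairs shortest-path computation. For each intermediate vertex k = 0, 1, …, 3, update dist[i][j] ← min(dist[i][j], dist[i][k] + dist[k][j]). The final matrix gives, for each (i, j), the minimum total weight of any directed path from i to j (possibly empty when i = j).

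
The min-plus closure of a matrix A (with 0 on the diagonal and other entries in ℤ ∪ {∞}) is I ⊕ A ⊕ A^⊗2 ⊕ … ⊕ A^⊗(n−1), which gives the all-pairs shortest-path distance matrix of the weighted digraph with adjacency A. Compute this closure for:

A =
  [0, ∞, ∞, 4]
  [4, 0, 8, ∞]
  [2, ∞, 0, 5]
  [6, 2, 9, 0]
Closure =
  [0, 6, 13, 4]
  [4, 0, 8, 8]
  [2, 7, 0, 5]
  [6, 2, 9, 0]

This is the Floyd-Warshall all-pairs shortest-path computation. For each intermediate vertex k = 0, 1, …, 3, update dist[i][j] ← min(dist[i][j], dist[i][k] + dist[k][j]). The final matrix gives, for each (i, j), the minimum total weight of any directed path from i to j (possibly empty when i = j).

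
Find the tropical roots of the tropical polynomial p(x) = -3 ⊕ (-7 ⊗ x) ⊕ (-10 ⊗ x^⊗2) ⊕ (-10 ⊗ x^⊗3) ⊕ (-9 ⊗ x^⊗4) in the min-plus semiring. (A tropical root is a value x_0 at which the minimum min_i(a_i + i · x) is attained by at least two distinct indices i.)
Roots: {-1, 0, 3, 4}

Each tropical root is a break point of the lower envelope of the lines y = a_i + i · x (there are 5 lines, with slopes 0, 1, ..., 4). Only the lines that attain the minimum somewhere contribute to roots; other lines are dominated. Here the surviving (envelope) indices are i = 4, i = 3, i = 2, i = 1, i = 0.
Intersections between consecutive envelope lines give the roots: for adjacent envelope indices i < j the intersection is x = (a_i − a_j) / (j − i). Reading off the sorted break points: {-1, 0, 3, 4}.
Verification: at each break x_0, at least two indices attain the minimum of min_i(a_i + i · x_0).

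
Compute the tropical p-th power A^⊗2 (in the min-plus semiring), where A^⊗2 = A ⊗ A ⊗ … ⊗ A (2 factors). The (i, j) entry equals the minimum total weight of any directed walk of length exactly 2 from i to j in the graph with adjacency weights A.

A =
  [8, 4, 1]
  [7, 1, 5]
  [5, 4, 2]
A^⊗2 =
  [6, 5, 3]
  [8, 2, 6]
  [7, 5, 4]

Each entry (A^⊗2)_ij equals the minimum over all length-2 walks i = v_0 → v_1 → … → v_2 = j of Σ_t A[v_t][v_{t+1}]. For example, for (i, j) = (0, 2) we minimise over 3 possible intermediate vertex sequences; the minimum is 3, attained along the walk 0 → 2 → 2.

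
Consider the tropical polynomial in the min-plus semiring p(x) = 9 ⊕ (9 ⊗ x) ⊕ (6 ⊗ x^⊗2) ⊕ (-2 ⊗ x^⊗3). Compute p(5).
p(5) = 9

A tropical monomial a ⊗ x^⊗i evaluates to a + i · x. Evaluating each term at x = 5:
  Term 0 contributes 9 + 0 · 5 = 9
  Term 1 contributes 9 + 1 · 5 = 14
  Term 2 contributes 6 + 2 · 5 = 16
  Term 3 contributes -2 + 3 · 5 = 13
p(5) = ⊕ of these = min[9, 14, 16, 13] = 9.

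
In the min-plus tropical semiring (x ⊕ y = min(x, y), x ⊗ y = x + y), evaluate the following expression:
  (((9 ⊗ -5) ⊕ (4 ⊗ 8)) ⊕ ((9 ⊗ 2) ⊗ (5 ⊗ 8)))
(((9 ⊗ -5) ⊕ (4 ⊗ 8)) ⊕ ((9 ⊗ 2) ⊗ (5 ⊗ 8))) = 4

Expand innermost to outermost. Recall ⊕ takes the minimum of its arguments and ⊗ takes their sum. Working out the expression (((9 ⊗ -5) ⊕ (4 ⊗ 8)) ⊕ ((9 ⊗ 2) ⊗ (5 ⊗ 8))) gives 4.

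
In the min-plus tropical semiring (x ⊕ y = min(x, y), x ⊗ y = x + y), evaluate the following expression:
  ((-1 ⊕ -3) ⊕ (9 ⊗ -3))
((-1 ⊕ -3) ⊕ (9 ⊗ -3)) = -3

Expand innermost to outermost. Recall ⊕ takes the minimum of its arguments and ⊗ takes their sum. Working out the expression ((-1 ⊕ -3) ⊕ (9 ⊗ -3)) gives -3.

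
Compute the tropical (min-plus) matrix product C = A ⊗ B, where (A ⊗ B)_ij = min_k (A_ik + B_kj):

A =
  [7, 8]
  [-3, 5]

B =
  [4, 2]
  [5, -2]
A ⊗ B =
  [11, 6]
  [1, -1]

Apply the min-plus product entry-by-entry:
  C[0][0] = min over k of (A[0][0] + B[0][0] = 7 + 4 = 11, A[0][1] + B[1][0] = 8 + 5 = 13) = 11 (attained at k = 0)
  C[0][1] = min over k of (A[0][0] + B[0][1] = 7 + 2 = 9, A[0][1] + B[1][1] = 8 + -2 = 6) = 6 (attained at k = 1)
  C[1][0] = min over k of (A[1][0] + B[0][0] = -3 + 4 = 1, A[1][1] + B[1][0] = 5 + 5 = 10) = 1 (attained at k = 0)
  C[1][1] = min over k of (A[1][0] + B[0][1] = -3 + 2 = -1, A[1][1] + B[1][1] = 5 + -2 = 3) = -1 (attained at k = 0)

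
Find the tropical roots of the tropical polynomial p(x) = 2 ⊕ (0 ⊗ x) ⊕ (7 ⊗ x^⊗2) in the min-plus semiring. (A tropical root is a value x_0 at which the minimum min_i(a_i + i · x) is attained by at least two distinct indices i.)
Roots: {-7, 2}

Each tropical root is a break point of the lower envelope of the lines y = a_i + i · x (there are 3 lines, with slopes 0, 1, ..., 2). Only the lines that attain the minimum somewhere contribute to roots; other lines are dominated. Here the surviving (envelope) indices are i = 2, i = 1, i = 0.
Intersections between consecutive envelope lines give the roots: for adjacent envelope indices i < j the intersection is x = (a_i − a_j) / (j − i). Reading off the sorted break points: {-7, 2}.
Verification: at each break x_0, at least two indices attain the minimum of min_i(a_i + i · x_0).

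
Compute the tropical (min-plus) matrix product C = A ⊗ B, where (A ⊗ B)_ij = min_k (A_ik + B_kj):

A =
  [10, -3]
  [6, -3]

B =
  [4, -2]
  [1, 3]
A ⊗ B =
  [-2, 0]
  [-2, 0]

Apply the min-plus product entry-by-entry:
  C[0][0] = min over k of (A[0][0] + B[0][0] = 10 + 4 = 14, A[0][1] + B[1][0] = -3 + 1 = -2) = -2 (attained at k = 1)
  C[0][1] = min over k of (A[0][0] + B[0][1] = 10 + -2 = 8, A[0][1] + B[1][1] = -3 + 3 = 0) = 0 (attained at k = 1)
  C[1][0] = min over k of (A[1][0] + B[0][0] = 6 + 4 = 10, A[1][1] + B[1][0] = -3 + 1 = -2) = -2 (attained at k = 1)
  C[1][1] = min over k of (A[1][0] + B[0][1] = 6 + -2 = 4, A[1][1] + B[1][1] = -3 + 3 = 0) = 0 (attained at k = 1)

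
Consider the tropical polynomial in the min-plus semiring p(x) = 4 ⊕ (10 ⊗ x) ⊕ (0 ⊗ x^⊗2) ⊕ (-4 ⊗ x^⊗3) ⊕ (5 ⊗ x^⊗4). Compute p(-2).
p(-2) = -10

A tropical monomial a ⊗ x^⊗i evaluates to a + i · x. Evaluating each term at x = -2:
  Term 0 contributes 4 + 0 · -2 = 4
  Term 1 contributes 10 + 1 · -2 = 8
  Term 2 contributes 0 + 2 · -2 = -4
  Term 3 contributes -4 + 3 · -2 = -10
  Term 4 contributes 5 + 4 · -2 = -3
p(-2) = ⊕ of these = min[4, 8, -4, -10, -3] = -10.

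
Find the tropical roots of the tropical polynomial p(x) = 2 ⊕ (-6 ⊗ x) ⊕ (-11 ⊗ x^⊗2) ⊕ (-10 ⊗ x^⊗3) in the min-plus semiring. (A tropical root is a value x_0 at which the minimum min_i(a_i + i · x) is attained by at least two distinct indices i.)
Roots: {-1, 5, 8}

Each tropical root is a break point of the lower envelope of the lines y = a_i + i · x (there are 4 lines, with slopes 0, 1, ..., 3). Only the lines that attain the minimum somewhere contribute to roots; other lines are dominated. Here the surviving (envelope) indices are i = 3, i = 2, i = 1, i = 0.
Intersections between consecutive envelope lines give the roots: for adjacent envelope indices i < j the intersection is x = (a_i − a_j) / (j − i). Reading off the sorted break points: {-1, 5, 8}.
Verification: at each break x_0, at least two indices attain the minimum of min_i(a_i + i · x_0).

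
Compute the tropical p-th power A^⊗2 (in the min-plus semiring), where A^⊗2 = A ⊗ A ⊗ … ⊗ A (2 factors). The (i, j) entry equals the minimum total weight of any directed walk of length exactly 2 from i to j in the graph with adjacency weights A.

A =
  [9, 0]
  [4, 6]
A^⊗2 =
  [4, 6]
  [10, 4]

Each entry (A^⊗2)_ij equals the minimum over all length-2 walks i = v_0 → v_1 → … → v_2 = j of Σ_t A[v_t][v_{t+1}]. For example, for (i, j) = (0, 1) we minimise over 2 possible intermediate vertex sequences; the minimum is 6, attained along the walk 0 → 1 → 1.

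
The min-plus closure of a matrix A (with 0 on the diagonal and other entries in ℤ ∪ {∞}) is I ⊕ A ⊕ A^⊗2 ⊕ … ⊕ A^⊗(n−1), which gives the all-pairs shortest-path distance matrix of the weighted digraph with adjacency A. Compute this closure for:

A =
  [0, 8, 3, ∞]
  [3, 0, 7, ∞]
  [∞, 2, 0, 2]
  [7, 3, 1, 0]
Closure =
  [0, 5, 3, 5]
  [3, 0, 6, 8]
  [5, 2, 0, 2]
  [6, 3, 1, 0]

This is the Floyd-Warshall all-pairs shortest-path computation. For each intermediate vertex k = 0, 1, …, 3, update dist[i][j] ← min(dist[i][j], dist[i][k] + dist[k][j]). The final matrix gives, for each (i, j), the minimum total weight of any directed path from i to j (possibly empty when i = j).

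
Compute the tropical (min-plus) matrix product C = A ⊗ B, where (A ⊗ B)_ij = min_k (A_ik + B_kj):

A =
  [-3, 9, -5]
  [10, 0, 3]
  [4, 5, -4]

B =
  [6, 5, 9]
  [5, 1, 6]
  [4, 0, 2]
A ⊗ B =
  [-1, -5, -3]
  [5, 1, 5]
  [0, -4, -2]

Apply the min-plus product entry-by-entry:
  C[0][0] = min over k of (A[0][0] + B[0][0] = -3 + 6 = 3, A[0][1] + B[1][0] = 9 + 5 = 14, A[0][2] + B[2][0] = -5 + 4 = -1) = -1 (attained at k = 2)
  C[0][1] = min over k of (A[0][0] + B[0][1] = -3 + 5 = 2, A[0][1] + B[1][1] = 9 + 1 = 10, A[0][2] + B[2][1] = -5 + 0 = -5) = -5 (attained at k = 2)
  C[0][2] = min over k of (A[0][0] + B[0][2] = -3 + 9 = 6, A[0][1] + B[1][2] = 9 + 6 = 15, A[0][2] + B[2][2] = -5 + 2 = -3) = -3 (attained at k = 2)
  C[1][0] = min over k of (A[1][0] + B[0][0] = 10 + 6 = 16, A[1][1] + B[1][0] = 0 + 5 = 5, A[1][2] + B[2][0] = 3 + 4 = 7) = 5 (attained at k = 1)
  C[1][1] = min over k of (A[1][0] + B[0][1] = 10 + 5 = 15, A[1][1] + B[1][1] = 0 + 1 = 1, A[1][2] + B[2][1] = 3 + 0 = 3) = 1 (attained at k = 1)
  C[1][2] = min over k of (A[1][0] + B[0][2] = 10 + 9 = 19, A[1][1] + B[1][2] = 0 + 6 = 6, A[1][2] + B[2][2] = 3 + 2 = 5) = 5 (attained at k = 2)
  C[2][0] = min over k of (A[2][0] + B[0][0] = 4 + 6 = 10, A[2][1] + B[1][0] = 5 + 5 = 10, A[2][2] + B[2][0] = -4 + 4 = 0) = 0 (attained at k = 2)
  C[2][1] = min over k of (A[2][0] + B[0][1] = 4 + 5 = 9, A[2][1] + B[1][1] = 5 + 1 = 6, A[2][2] + B[2][1] = -4 + 0 = -4) = -4 (attained at k = 2)
  C[2][2] = min over k of (A[2][0] + B[0][2] = 4 + 9 = 13, A[2][1] + B[1][2] = 5 + 6 = 11, A[2][2] + B[2][2] = -4 + 2 = -2) = -2 (attained at k = 2)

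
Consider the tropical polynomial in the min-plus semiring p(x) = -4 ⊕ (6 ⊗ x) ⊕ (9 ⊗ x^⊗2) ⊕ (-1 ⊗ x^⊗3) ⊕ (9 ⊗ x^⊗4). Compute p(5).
p(5) = -4

A tropical monomial a ⊗ x^⊗i evaluates to a + i · x. Evaluating each term at x = 5:
  Term 0 contributes -4 + 0 · 5 = -4
  Term 1 contributes 6 + 1 · 5 = 11
  Term 2 contributes 9 + 2 · 5 = 19
  Term 3 contributes -1 + 3 · 5 = 14
  Term 4 contributes 9 + 4 · 5 = 29
p(5) = ⊕ of these = min[-4, 11, 19, 14, 29] = -4.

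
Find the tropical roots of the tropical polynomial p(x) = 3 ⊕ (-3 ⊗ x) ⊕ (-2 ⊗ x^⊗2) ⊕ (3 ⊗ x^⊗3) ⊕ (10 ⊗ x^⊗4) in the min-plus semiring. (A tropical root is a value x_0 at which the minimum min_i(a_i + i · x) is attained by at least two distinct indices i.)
Roots: {-7, -5, -1, 6}

Each tropical root is a break point of the lower envelope of the lines y = a_i + i · x (there are 5 lines, with slopes 0, 1, ..., 4). Only the lines that attain the minimum somewhere contribute to roots; other lines are dominated. Here the surviving (envelope) indices are i = 4, i = 3, i = 2, i = 1, i = 0.
Intersections between consecutive envelope lines give the roots: for adjacent envelope indices i < j the intersection is x = (a_i − a_j) / (j − i). Reading off the sorted break points: {-7, -5, -1, 6}.
Verification: at each break x_0, at least two indices attain the minimum of min_i(a_i + i · x_0).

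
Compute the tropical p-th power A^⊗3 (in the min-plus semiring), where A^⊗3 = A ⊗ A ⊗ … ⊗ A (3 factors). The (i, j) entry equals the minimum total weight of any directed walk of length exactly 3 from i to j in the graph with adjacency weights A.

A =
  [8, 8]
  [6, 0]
A^⊗3 =
  [14, 8]
  [6, 0]

Each entry (A^⊗3)_ij equals the minimum over all length-3 walks i = v_0 → v_1 → … → v_3 = j of Σ_t A[v_t][v_{t+1}]. For example, for (i, j) = (0, 1) we minimise over 4 possible intermediate vertex sequences; the minimum is 8, attained along the walk 0 → 1 → 1 → 1.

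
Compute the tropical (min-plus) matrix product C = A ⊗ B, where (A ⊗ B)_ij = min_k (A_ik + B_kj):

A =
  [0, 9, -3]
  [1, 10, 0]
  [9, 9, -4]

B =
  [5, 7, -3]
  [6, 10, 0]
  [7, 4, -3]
A ⊗ B =
  [4, 1, -6]
  [6, 4, -3]
  [3, 0, -7]

Apply the min-plus product entry-by-entry:
  C[0][0] = min over k of (A[0][0] + B[0][0] = 0 + 5 = 5, A[0][1] + B[1][0] = 9 + 6 = 15, A[0][2] + B[2][0] = -3 + 7 = 4) = 4 (attained at k = 2)
  C[0][1] = min over k of (A[0][0] + B[0][1] = 0 + 7 = 7, A[0][1] + B[1][1] = 9 + 10 = 19, A[0][2] + B[2][1] = -3 + 4 = 1) = 1 (attained at k = 2)
  C[0][2] = min over k of (A[0][0] + B[0][2] = 0 + -3 = -3, A[0][1] + B[1][2] = 9 + 0 = 9, A[0][2] + B[2][2] = -3 + -3 = -6) = -6 (attained at k = 2)
  C[1][0] = min over k of (A[1][0] + B[0][0] = 1 + 5 = 6, A[1][1] + B[1][0] = 10 + 6 = 16, A[1][2] + B[2][0] = 0 + 7 = 7) = 6 (attained at k = 0)
  C[1][1] = min over k of (A[1][0] + B[0][1] = 1 + 7 = 8, A[1][1] + B[1][1] = 10 + 10 = 20, A[1][2] + B[2][1] = 0 + 4 = 4) = 4 (attained at k = 2)
  C[1][2] = min over k of (A[1][0] + B[0][2] = 1 + -3 = -2, A[1][1] + B[1][2] = 10 + 0 = 10, A[1][2] + B[2][2] = 0 + -3 = -3) = -3 (attained at k = 2)
  C[2][0] = min over k of (A[2][0] + B[0][0] = 9 + 5 = 14, A[2][1] + B[1][0] = 9 + 6 = 15, A[2][2] + B[2][0] = -4 + 7 = 3) = 3 (attained at k = 2)
  C[2][1] = min over k of (A[2][0] + B[0][1] = 9 + 7 = 16, A[2][1] + B[1][1] = 9 + 10 = 19, A[2][2] + B[2][1] = -4 + 4 = 0) = 0 (attained at k = 2)
  C[2][2] = min over k of (A[2][0] + B[0][2] = 9 + -3 = 6, A[2][1] + B[1][2] = 9 + 0 = 9, A[2][2] + B[2][2] = -4 + -3 = -7) = -7 (attained at k = 2)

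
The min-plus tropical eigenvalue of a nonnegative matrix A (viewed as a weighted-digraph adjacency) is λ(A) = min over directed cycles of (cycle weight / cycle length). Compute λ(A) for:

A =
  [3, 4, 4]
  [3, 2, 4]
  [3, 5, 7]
λ(A) = 2

Enumerate directed cycles and compute their means (weight / length). Sample:
  cycle 0 → 0: weight = 3, length = 1, mean = 3/1 ≈ 3.000
  cycle 1 → 1: weight = 2, length = 1, mean = 2/1 ≈ 2.000
  cycle 2 → 2: weight = 7, length = 1, mean = 7/1 ≈ 7.000
  cycle 0 → 1 → 0: weight = 7, length = 2, mean = 7/2 ≈ 3.500
  cycle 0 → 2 → 0: weight = 7, length = 2, mean = 7/2 ≈ 3.500
  cycle 1 → 0 → 1: weight = 7, length = 2, mean = 7/2 ≈ 3.500
Minimum mean = 2.000, attained e.g. along the cycle 1 → 1 with weight 2 and length 1. So λ(A) = 2/1 = 2.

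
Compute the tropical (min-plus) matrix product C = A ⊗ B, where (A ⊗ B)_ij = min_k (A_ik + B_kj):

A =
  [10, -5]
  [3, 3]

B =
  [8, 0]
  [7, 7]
A ⊗ B =
  [2, 2]
  [10, 3]

Apply the min-plus product entry-by-entry:
  C[0][0] = min over k of (A[0][0] + B[0][0] = 10 + 8 = 18, A[0][1] + B[1][0] = -5 + 7 = 2) = 2 (attained at k = 1)
  C[0][1] = min over k of (A[0][0] + B[0][1] = 10 + 0 = 10, A[0][1] + B[1][1] = -5 + 7 = 2) = 2 (attained at k = 1)
  C[1][0] = min over k of (A[1][0] + B[0][0] = 3 + 8 = 11, A[1][1] + B[1][0] = 3 + 7 = 10) = 10 (attained at k = 1)
  C[1][1] = min over k of (A[1][0] + B[0][1] = 3 + 0 = 3, A[1][1] + B[1][1] = 3 + 7 = 10) = 3 (attained at k = 0)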